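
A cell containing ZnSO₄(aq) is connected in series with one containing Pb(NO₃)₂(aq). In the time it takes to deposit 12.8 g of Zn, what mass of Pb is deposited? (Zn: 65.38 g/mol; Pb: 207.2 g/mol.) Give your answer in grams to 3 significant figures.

n(Zn) = 12.8 / 65.38 = 0.1958 mol
Zn²⁺ + 2e⁻ → Zn, so n(e⁻) = 2 × 0.1958 = 0.3916 mol
In series, the same 0.3916 mol of electrons flows through the second cell.
Pb²⁺ + 2e⁻ → Pb, so n(Pb) = 0.3916 / 2 = 0.1958 mol
m(Pb) = 0.1958 × 207.2 = 40.6 g

40.6 g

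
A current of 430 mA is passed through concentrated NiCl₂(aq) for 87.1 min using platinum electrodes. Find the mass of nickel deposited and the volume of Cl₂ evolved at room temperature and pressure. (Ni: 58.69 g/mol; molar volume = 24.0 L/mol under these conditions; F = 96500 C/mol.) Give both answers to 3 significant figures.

Q = 0.430 × 5226 = 2247 C; n(e⁻) = 2247 / 96500 = 0.02328 mol
Cathode: Ni²⁺ + 2e⁻ → Ni → n(Ni) = 0.02328/2 = 0.01164 mol → 0.683 g
Anode: 2Cl⁻ → Cl₂ + 2e⁻ → n(Cl₂) = 0.02328/2 = 0.01164 mol → 0.279 L

0.683 g Ni; 0.279 L Cl₂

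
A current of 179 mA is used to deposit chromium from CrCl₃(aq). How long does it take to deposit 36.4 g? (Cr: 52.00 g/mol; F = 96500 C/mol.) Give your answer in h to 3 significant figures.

314 h

n(Cr) = 36.4 / 52.00 = 0.7000 mol
Cr³⁺ + 3e⁻ → Cr, so n(e⁻) = 3 × 0.7000 = 2.100 mol
Q = 2.100 × 96500 = 2.027×10^5 C
t = Q / I = 2.027×10^5 / 0.179 = 1.132×10^6 s = 314 h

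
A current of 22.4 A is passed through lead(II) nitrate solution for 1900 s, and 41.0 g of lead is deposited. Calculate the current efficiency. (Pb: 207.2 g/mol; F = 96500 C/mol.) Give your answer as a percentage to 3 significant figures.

Q = 22.4 × 1900 = 42560 C
n(e⁻) = 42560 / 96500 = 0.4410 mol
Pb²⁺ + 2e⁻ → Pb, so theoretical n(Pb) = 0.2205 mol → 45.69 g
Efficiency = 41.0 / 45.69 = 0.8974 = 89.7%

89.7%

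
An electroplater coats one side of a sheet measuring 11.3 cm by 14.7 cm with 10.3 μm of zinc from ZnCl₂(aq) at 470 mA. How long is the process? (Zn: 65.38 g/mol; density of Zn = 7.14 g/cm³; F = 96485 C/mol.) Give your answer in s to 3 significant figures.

Plated area = 11.3 × 14.7 = 166.1 cm²
Volume = 166.1 × 10.3×10⁻⁴ cm = 0.1711 cm³
m(Zn) = 0.1711 × 7.14 = 1.222 g
n(Zn) = 1.222 / 65.38 = 0.01869 mol; n(e⁻) = 2 × 0.01869 = 0.03738 mol
Q = 0.03738 × 96485 = 3607 C
t = 3607 / 0.470 = 7674 s

7670 s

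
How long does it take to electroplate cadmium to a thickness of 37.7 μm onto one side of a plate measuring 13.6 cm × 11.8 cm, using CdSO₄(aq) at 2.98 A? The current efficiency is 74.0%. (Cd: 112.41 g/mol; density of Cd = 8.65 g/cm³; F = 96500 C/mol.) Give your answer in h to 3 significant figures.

Plated area = 13.6 × 11.8 = 160.5 cm²
Volume = 160.5 × 37.7×10⁻⁴ cm = 0.6051 cm³
m(Cd) = 0.6051 × 8.65 = 5.234 g
n(Cd) = 5.234 / 112.41 = 0.04656 mol; n(e⁻) = 2 × 0.04656 = 0.09312 mol
Q = 0.09312 × 96500 / 0.740 = 12140 C
t = 12140 / 2.98 = 4074 s = 1.13 h

1.13 h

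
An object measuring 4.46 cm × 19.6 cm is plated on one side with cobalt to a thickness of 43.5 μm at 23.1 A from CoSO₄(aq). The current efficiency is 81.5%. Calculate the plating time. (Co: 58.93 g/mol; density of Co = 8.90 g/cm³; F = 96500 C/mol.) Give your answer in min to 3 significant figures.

Plated area = 4.46 × 19.6 = 87.42 cm²
Volume = 87.42 × 43.5×10⁻⁴ cm = 0.3803 cm³
m(Co) = 0.3803 × 8.90 = 3.385 g
n(Co) = 3.385 / 58.93 = 0.05744 mol; n(e⁻) = 2 × 0.05744 = 0.1149 mol
Q = 0.1149 × 96500 / 0.815 = 13600 C
t = 13600 / 23.1 = 588.7 s = 9.81 min

9.81 min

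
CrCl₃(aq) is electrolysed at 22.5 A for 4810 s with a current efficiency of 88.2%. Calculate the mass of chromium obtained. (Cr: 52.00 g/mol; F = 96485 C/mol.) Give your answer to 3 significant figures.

Q = 22.5 × 4810 = 1.082×10^5 C
n(e⁻) = 1.082×10^5 / 96485 = 1.121 mol
Cr³⁺ + 3e⁻ → Cr, so theoretical m(Cr) = 0.3737 × 52.00 = 19.43 g
Actual mass = 88.2% × 19.43 = 17.1 g

17.1 g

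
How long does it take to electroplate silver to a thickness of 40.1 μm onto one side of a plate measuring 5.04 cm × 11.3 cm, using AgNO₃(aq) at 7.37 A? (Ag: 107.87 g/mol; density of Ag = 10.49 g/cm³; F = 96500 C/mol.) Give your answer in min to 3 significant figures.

Plated area = 5.04 × 11.3 = 56.95 cm²
Volume = 56.95 × 40.1×10⁻⁴ cm = 0.2284 cm³
m(Ag) = 0.2284 × 10.49 = 2.396 g
n(Ag) = 2.396 / 107.87 = 0.02221 mol; n(e⁻) = 0.02221 mol
Q = 0.02221 × 96500 = 2143 C
t = 2143 / 7.37 = 290.8 s = 4.85 min

4.85 min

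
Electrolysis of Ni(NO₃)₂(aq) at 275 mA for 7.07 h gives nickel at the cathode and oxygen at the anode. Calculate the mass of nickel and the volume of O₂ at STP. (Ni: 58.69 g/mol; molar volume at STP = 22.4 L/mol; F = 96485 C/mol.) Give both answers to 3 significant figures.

Q = 0.275 × 25452 = 6999 C; n(e⁻) = 6999 / 96485 = 0.07254 mol
Cathode: Ni²⁺ + 2e⁻ → Ni → n(Ni) = 0.07254/2 = 0.03627 mol → 2.13 g
Anode: 2H₂O → O₂ + 4H⁺ + 4e⁻ → n(O₂) = 0.07254/4 = 0.01814 mol → 0.406 L

2.13 g Ni; 0.406 L O₂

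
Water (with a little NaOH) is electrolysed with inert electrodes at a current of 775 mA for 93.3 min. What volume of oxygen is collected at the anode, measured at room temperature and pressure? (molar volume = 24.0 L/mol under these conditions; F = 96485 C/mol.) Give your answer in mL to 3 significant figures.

Q = 0.775 A × 5598 s = 4338 C
Moles of electrons = 4338 / 96485 = 0.04496 mol
2H₂O → O₂ + 4H⁺ + 4e⁻, so n(O₂) = 0.04496 / 4 = 0.01124 mol
V = 0.01124 × 24.0 = 0.2698 L
= 270 mL

270 mL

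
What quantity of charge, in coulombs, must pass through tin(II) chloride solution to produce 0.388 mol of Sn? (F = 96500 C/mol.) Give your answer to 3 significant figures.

74900 C

Sn²⁺ + 2e⁻ → Sn, so n(e⁻) = 2 × 0.388 = 0.7760 mol
Q = 0.7760 × 96500 = 74880 C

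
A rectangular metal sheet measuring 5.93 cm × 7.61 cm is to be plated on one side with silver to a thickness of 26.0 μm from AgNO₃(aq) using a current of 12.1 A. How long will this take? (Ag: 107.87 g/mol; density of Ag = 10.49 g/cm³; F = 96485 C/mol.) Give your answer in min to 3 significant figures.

Plated area = 5.93 × 7.61 = 45.13 cm²
Volume = 45.13 × 26.0×10⁻⁴ cm = 0.1173 cm³
m(Ag) = 0.1173 × 10.49 = 1.230 g
n(Ag) = 1.230 / 107.87 = 0.01140 mol; n(e⁻) = 0.01140 mol
Q = 0.01140 × 96485 = 1100 C
t = 1100 / 12.1 = 90.91 s = 1.52 min

1.52 min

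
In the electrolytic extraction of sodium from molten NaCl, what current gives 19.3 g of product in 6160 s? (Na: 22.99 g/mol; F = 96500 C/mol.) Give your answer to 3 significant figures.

n(Na) = 19.3 / 22.99 = 0.8395 mol
Na⁺ + e⁻ → Na, so n(e⁻) = 0.8395 mol
Q = 0.8395 × 96500 = 81010 C
I = Q / t = 81010 / 6160 s = 13.2 A

13.2 A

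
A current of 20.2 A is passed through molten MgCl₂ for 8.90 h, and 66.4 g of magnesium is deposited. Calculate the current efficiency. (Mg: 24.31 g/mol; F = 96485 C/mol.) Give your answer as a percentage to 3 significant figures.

Q = 20.2 × 32040 = 6.472×10^5 C
n(e⁻) = 6.472×10^5 / 96485 = 6.708 mol
Mg²⁺ + 2e⁻ → Mg, so theoretical n(Mg) = 3.354 mol → 81.54 g
Efficiency = 66.4 / 81.54 = 0.8143 = 81.4%

81.4%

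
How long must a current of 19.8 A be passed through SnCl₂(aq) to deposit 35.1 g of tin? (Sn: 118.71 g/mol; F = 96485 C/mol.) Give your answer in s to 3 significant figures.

n(Sn) = 35.1 / 118.71 = 0.2957 mol
Sn²⁺ + 2e⁻ → Sn, so n(e⁻) = 2 × 0.2957 = 0.5914 mol
Q = 0.5914 × 96485 = 57060 C
t = Q / I = 57060 / 19.8 = 2882 s

2880 s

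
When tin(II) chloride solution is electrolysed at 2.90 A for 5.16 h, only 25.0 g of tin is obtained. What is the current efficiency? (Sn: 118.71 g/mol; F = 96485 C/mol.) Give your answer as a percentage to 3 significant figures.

75.4%

Q = 2.90 × 18576 = 53870 C
n(e⁻) = 53870 / 96485 = 0.5583 mol
Sn²⁺ + 2e⁻ → Sn, so theoretical n(Sn) = 0.2792 mol → 33.14 g
Efficiency = 25.0 / 33.14 = 0.7544 = 75.4%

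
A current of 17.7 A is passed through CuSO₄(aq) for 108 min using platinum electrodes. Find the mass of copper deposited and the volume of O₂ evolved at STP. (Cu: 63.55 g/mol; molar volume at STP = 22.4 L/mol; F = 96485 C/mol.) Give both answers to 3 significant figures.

37.8 g Cu; 6.66 L O₂

Q = 17.7 × 6480 = 1.147×10^5 C; n(e⁻) = 1.147×10^5 / 96485 = 1.189 mol
Cathode: Cu²⁺ + 2e⁻ → Cu → n(Cu) = 1.189/2 = 0.5945 mol → 37.8 g
Anode: 2H₂O → O₂ + 4H⁺ + 4e⁻ → n(O₂) = 1.189/4 = 0.2973 mol → 6.66 L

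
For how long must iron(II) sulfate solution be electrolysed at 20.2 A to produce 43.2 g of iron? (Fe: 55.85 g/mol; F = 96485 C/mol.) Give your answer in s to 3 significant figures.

n(Fe) = 43.2 / 55.85 = 0.7735 mol
Fe²⁺ + 2e⁻ → Fe, so n(e⁻) = 2 × 0.7735 = 1.547 mol
Q = 1.547 × 96485 = 1.493×10^5 C
t = Q / I = 1.493×10^5 / 20.2 = 7391 s

7390 s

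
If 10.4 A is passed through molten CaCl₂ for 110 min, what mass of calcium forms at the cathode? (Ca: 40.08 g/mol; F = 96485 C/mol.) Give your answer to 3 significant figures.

14.3 g

Charge passed = 10.4 × 6600 = 68640 C
n(e⁻) = 68640 / 96485 = 0.7114 mol
Ca²⁺ + 2e⁻ → Ca, so n(Ca) = 0.7114 / 2 = 0.3557 mol
m = 0.3557 × 40.08 = 14.3 g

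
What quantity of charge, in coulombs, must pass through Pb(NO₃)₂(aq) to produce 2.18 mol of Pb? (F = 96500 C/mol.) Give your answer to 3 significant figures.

Pb²⁺ + 2e⁻ → Pb, so n(e⁻) = 2 × 2.18 = 4.360 mol
Q = 4.360 × 96500 = 4.207×10^5 C

4.21×10^5 C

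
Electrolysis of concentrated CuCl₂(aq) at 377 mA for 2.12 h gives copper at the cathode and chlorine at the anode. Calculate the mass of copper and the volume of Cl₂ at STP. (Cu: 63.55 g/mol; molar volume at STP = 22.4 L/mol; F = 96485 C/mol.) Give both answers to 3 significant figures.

Q = 0.377 × 7632 = 2877 C; n(e⁻) = 2877 / 96485 = 0.02982 mol
Cathode: Cu²⁺ + 2e⁻ → Cu → n(Cu) = 0.02982/2 = 0.01491 mol → 0.948 g
Anode: 2Cl⁻ → Cl₂ + 2e⁻ → n(Cl₂) = 0.02982/2 = 0.01491 mol → 0.334 L

0.948 g Cu; 0.334 L Cl₂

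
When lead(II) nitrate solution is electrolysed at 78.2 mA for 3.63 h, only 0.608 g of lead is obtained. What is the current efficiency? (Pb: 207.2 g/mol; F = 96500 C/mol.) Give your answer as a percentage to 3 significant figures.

55.4%

Q = 0.0782 × 13068 = 1022 C
n(e⁻) = 1022 / 96500 = 0.01059 mol
Pb²⁺ + 2e⁻ → Pb, so theoretical n(Pb) = 0.005295 mol → 1.097 g
Efficiency = 0.608 / 1.097 = 0.5542 = 55.4%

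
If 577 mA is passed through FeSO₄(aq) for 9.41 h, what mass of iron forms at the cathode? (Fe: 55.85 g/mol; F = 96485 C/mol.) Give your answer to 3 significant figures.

Charge passed = 0.577 × 33876 = 19550 C
Moles of electrons = 19550 / 96485 = 0.2026 mol
Fe²⁺ + 2e⁻ → Fe, so n(Fe) = 0.2026 / 2 = 0.1013 mol
m = 0.1013 × 55.85 = 5.66 g

5.66 g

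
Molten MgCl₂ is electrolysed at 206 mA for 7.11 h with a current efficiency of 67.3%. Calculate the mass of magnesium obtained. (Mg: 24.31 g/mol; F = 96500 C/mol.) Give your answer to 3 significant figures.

0.447 g

Q = 0.206 × 25596 = 5273 C
n(e⁻) = 5273 / 96500 = 0.05464 mol
Mg²⁺ + 2e⁻ → Mg, so theoretical m(Mg) = 0.02732 × 24.31 = 0.6641 g
Actual mass = 67.3% × 0.6641 = 0.447 g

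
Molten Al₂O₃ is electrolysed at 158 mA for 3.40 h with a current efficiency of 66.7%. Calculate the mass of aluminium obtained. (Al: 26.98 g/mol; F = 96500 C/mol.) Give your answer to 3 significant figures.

0.120 g

Q = 0.158 × 12240 = 1934 C
n(e⁻) = 1934 / 96500 = 0.02004 mol
Al³⁺ + 3e⁻ → Al, so theoretical m(Al) = 0.006680 × 26.98 = 0.1802 g
Actual mass = 66.7% × 0.1802 = 0.120 g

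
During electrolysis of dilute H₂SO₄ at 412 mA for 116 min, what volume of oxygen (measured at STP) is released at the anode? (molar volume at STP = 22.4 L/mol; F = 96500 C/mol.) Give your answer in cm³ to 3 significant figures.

166 cm³

Q = It = 0.412 × 6960 = 2868 C
n(e⁻) = Q/F = 2868/96500 = 0.02972 mol
2H₂O → O₂ + 4H⁺ + 4e⁻, so n(O₂) = 0.02972 / 4 = 0.007430 mol
V = 0.007430 × 22.4 = 0.1664 L
= 166 cm³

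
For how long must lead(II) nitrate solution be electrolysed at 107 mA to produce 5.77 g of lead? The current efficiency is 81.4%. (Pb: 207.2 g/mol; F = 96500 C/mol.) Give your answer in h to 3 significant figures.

n(Pb) = 5.77 / 207.2 = 0.02785 mol
Pb²⁺ + 2e⁻ → Pb, so n(e⁻) = 2 × 0.02785 = 0.05570 mol
Q = 0.05570 × 96500 / 0.814 = 6603 C
t = Q / I = 6603 / 0.107 = 61710 s = 17.1 h

17.1 h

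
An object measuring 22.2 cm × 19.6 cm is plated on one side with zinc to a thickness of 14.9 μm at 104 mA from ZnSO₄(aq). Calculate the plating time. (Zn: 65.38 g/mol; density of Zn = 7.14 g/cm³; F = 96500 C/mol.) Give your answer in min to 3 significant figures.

2190 min

Plated area = 22.2 × 19.6 = 435.1 cm²
Volume = 435.1 × 14.9×10⁻⁴ cm = 0.6483 cm³
m(Zn) = 0.6483 × 7.14 = 4.629 g
n(Zn) = 4.629 / 65.38 = 0.07080 mol; n(e⁻) = 2 × 0.07080 = 0.1416 mol
Q = 0.1416 × 96500 = 13660 C
t = 13660 / 0.104 = 1.313×10^5 s = 2190 min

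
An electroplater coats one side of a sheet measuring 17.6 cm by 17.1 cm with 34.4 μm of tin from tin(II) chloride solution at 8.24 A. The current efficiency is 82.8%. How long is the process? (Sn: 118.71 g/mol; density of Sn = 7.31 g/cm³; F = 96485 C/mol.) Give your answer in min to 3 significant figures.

30.1 min

Plated area = 17.6 × 17.1 = 301.0 cm²
Volume = 301.0 × 34.4×10⁻⁴ cm = 1.035 cm³
m(Sn) = 1.035 × 7.31 = 7.566 g
n(Sn) = 7.566 / 118.71 = 0.06374 mol; n(e⁻) = 2 × 0.06374 = 0.1275 mol
Q = 0.1275 × 96485 / 0.828 = 14860 C
t = 14860 / 8.24 = 1803 s = 30.1 min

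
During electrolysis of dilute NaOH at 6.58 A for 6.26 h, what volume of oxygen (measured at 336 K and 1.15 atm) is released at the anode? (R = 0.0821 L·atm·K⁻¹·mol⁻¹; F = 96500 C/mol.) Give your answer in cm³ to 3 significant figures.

Q = 6.58 A × 22536 s = 1.483×10^5 C
n(e⁻) = Q/F = 1.483×10^5/96500 = 1.537 mol
2H₂O → O₂ + 4H⁺ + 4e⁻, so n(O₂) = 1.537 / 4 = 0.3843 mol
V = nRT/P = 0.3843 × 0.0821 × 336 / 1.15 = 9.218 L
= 9220 cm³

9220 cm³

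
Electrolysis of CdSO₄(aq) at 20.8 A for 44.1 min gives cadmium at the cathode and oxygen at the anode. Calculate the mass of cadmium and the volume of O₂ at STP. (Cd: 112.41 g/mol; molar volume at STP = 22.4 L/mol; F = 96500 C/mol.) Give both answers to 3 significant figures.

Q = 20.8 × 2646 = 55040 C; n(e⁻) = 55040 / 96500 = 0.5704 mol
Cathode: Cd²⁺ + 2e⁻ → Cd → n(Cd) = 0.5704/2 = 0.2852 mol → 32.1 g
Anode: 2H₂O → O₂ + 4H⁺ + 4e⁻ → n(O₂) = 0.5704/4 = 0.1426 mol → 3.19 L

32.1 g Cd; 3.19 L O₂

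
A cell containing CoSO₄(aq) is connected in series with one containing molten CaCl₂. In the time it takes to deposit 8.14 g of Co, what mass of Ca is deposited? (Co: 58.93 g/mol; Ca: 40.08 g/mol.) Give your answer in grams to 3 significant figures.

5.54 g

n(Co) = 8.14 / 58.93 = 0.1381 mol
Co²⁺ + 2e⁻ → Co, so n(e⁻) = 2 × 0.1381 = 0.2762 mol
Same current for the same time ⇒ same n(e⁻) = 0.2762 mol in both cells.
Ca²⁺ + 2e⁻ → Ca, so n(Ca) = 0.2762 / 2 = 0.1381 mol
m(Ca) = 0.1381 × 40.08 = 5.54 g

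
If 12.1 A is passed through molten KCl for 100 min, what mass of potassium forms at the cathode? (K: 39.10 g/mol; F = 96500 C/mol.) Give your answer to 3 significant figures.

29.4 g

Q = 12.1 A × 6000 s = 72600 C
n(e⁻) = Q/F = 72600/96500 = 0.7523 mol
K⁺ + e⁻ → K, so n(K) = 0.7523 mol
m = 0.7523 × 39.10 = 29.4 g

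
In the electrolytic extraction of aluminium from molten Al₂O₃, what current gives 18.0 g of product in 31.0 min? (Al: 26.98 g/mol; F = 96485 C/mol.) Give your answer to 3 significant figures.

n(Al) = 18.0 / 26.98 = 0.6672 mol
Al³⁺ + 3e⁻ → Al, so n(e⁻) = 3 × 0.6672 = 2.002 mol
Q = 2.002 × 96485 = 1.932×10^5 C
I = Q / t = 1.932×10^5 / 1860 s = 104 A

104 A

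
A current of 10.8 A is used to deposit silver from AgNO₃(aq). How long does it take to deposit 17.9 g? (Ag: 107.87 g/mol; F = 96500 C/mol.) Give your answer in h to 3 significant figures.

n(Ag) = 17.9 / 107.87 = 0.1659 mol
Ag⁺ + e⁻ → Ag, so n(e⁻) = 0.1659 mol
Q = 0.1659 × 96500 = 16010 C
t = Q / I = 16010 / 10.8 = 1482 s = 0.412 h

0.412 h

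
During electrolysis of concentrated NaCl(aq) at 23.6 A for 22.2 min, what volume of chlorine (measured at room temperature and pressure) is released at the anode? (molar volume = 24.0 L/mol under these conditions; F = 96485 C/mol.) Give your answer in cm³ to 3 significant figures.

3910 cm³

Q = 23.6 A × 1332 s = 31440 C
n(e⁻) = Q/F = 31440/96485 = 0.3259 mol
2Cl⁻ → Cl₂ + 2e⁻, so n(Cl₂) = 0.3259 / 2 = 0.1630 mol
V = 0.1630 × 24.0 = 3.912 L
= 3910 cm³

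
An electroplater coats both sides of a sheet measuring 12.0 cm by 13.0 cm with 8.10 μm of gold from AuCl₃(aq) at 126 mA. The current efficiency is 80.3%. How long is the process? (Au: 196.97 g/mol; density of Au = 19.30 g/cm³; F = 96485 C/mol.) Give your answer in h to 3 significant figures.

19.7 h

Plated area = 2 × 12.0 × 13.0 = 312.0 cm²
Volume = 312.0 × 8.10×10⁻⁴ cm = 0.2527 cm³
m(Au) = 0.2527 × 19.30 = 4.877 g
n(Au) = 4.877 / 196.97 = 0.02476 mol; n(e⁻) = 3 × 0.02476 = 0.07428 mol
Q = 0.07428 × 96485 / 0.803 = 8925 C
t = 8925 / 0.126 = 70830 s = 19.7 h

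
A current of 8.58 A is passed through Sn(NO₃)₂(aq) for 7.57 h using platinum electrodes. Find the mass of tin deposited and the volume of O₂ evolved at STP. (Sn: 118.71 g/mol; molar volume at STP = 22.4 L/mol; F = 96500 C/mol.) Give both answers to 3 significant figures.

144 g Sn; 13.6 L O₂

Q = 8.58 × 27252 = 2.338×10^5 C; n(e⁻) = 2.338×10^5 / 96500 = 2.423 mol
Cathode: Sn²⁺ + 2e⁻ → Sn → n(Sn) = 2.423/2 = 1.212 mol → 144 g
Anode: 2H₂O → O₂ + 4H⁺ + 4e⁻ → n(O₂) = 2.423/4 = 0.6058 mol → 13.6 L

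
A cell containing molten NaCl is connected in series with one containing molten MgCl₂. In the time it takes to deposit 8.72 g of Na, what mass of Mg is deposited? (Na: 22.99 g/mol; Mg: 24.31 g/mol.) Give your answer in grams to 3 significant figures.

n(Na) = 8.72 / 22.99 = 0.3793 mol
Na⁺ + e⁻ → Na, so n(e⁻) = 0.3793 mol
Since the cells are in series, n(e⁻) in the Mg cell is also 0.3793 mol.
Mg²⁺ + 2e⁻ → Mg, so n(Mg) = 0.3793 / 2 = 0.1897 mol
m(Mg) = 0.1897 × 24.31 = 4.61 g

4.61 g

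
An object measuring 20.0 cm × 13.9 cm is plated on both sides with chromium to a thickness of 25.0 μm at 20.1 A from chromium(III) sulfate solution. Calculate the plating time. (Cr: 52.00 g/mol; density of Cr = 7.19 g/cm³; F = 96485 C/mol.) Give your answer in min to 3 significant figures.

46.1 min

Plated area = 2 × 20.0 × 13.9 = 556.0 cm²
Volume = 556.0 × 25.0×10⁻⁴ cm = 1.390 cm³
m(Cr) = 1.390 × 7.19 = 9.994 g
n(Cr) = 9.994 / 52.00 = 0.1922 mol; n(e⁻) = 3 × 0.1922 = 0.5766 mol
Q = 0.5766 × 96485 = 55630 C
t = 55630 / 20.1 = 2768 s = 46.1 min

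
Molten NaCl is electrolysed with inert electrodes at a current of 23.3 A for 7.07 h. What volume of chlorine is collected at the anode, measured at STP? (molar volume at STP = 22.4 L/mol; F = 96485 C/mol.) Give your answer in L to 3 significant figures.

Q = It = 23.3 × 25452 = 5.930×10^5 C
Moles of electrons = 5.930×10^5 / 96485 = 6.146 mol
2Cl⁻ → Cl₂ + 2e⁻, so n(Cl₂) = 6.146 / 2 = 3.073 mol
V = 3.073 × 22.4 = 68.84 L

68.8 L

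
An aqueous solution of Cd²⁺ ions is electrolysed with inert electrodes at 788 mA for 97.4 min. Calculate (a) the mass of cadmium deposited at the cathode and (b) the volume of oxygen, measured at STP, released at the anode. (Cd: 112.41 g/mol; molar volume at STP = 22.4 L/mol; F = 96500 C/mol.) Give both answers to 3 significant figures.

2.68 g Cd; 0.267 L O₂

Q = 0.788 × 5844 = 4605 C; n(e⁻) = 4605 / 96500 = 0.04772 mol
Cathode: Cd²⁺ + 2e⁻ → Cd → n(Cd) = 0.04772/2 = 0.02386 mol → 2.68 g
Anode: 2H₂O → O₂ + 4H⁺ + 4e⁻ → n(O₂) = 0.04772/4 = 0.01193 mol → 0.267 L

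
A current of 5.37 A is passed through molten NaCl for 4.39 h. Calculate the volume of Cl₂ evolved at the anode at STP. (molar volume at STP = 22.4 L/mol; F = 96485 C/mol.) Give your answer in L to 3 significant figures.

9.85 L

Q = 5.37 A × 15804 s = 84870 C
n(e⁻) = 84870 / 96485 = 0.8796 mol
2Cl⁻ → Cl₂ + 2e⁻, so n(Cl₂) = 0.8796 / 2 = 0.4398 mol
V = 0.4398 × 22.4 = 9.852 L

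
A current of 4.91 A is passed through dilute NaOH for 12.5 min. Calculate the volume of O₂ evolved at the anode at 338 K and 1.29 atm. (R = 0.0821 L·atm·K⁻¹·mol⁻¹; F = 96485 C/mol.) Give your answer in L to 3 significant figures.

Q = It = 4.91 × 750 = 3683 C
Moles of electrons = 3683 / 96485 = 0.03817 mol
2H₂O → O₂ + 4H⁺ + 4e⁻, so n(O₂) = 0.03817 / 4 = 0.009543 mol
V = nRT/P = 0.009543 × 0.0821 × 338 / 1.29 = 0.2053 L

0.205 L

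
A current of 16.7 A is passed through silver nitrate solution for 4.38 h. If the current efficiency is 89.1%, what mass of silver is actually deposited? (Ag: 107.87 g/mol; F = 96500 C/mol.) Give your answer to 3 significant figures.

262 g

Q = 16.7 × 15768 = 2.633×10^5 C
n(e⁻) = 2.633×10^5 / 96500 = 2.728 mol
Ag⁺ + e⁻ → Ag, so theoretical m(Ag) = 2.728 × 107.87 = 294.3 g
Actual mass = 89.1% × 294.3 = 262 g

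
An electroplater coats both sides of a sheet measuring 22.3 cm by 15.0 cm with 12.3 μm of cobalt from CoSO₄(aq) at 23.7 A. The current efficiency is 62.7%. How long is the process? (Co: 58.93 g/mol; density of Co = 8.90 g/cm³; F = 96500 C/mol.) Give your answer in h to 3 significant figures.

0.448 h

Plated area = 2 × 22.3 × 15.0 = 669.0 cm²
Volume = 669.0 × 12.3×10⁻⁴ cm = 0.8229 cm³
m(Co) = 0.8229 × 8.90 = 7.324 g
n(Co) = 7.324 / 58.93 = 0.1243 mol; n(e⁻) = 2 × 0.1243 = 0.2486 mol
Q = 0.2486 × 96500 / 0.627 = 38260 C
t = 38260 / 23.7 = 1614 s = 0.448 h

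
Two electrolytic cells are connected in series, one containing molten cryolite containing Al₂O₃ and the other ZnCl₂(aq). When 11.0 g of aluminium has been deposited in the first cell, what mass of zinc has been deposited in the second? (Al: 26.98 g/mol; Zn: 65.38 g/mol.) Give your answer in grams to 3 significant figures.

40.0 g

n(Al) = 11.0 / 26.98 = 0.4077 mol
Al³⁺ + 3e⁻ → Al, so n(e⁻) = 3 × 0.4077 = 1.223 mol
The cells are in series, so the same charge (and hence the same n(e⁻) = 1.223 mol) passes through both.
Zn²⁺ + 2e⁻ → Zn, so n(Zn) = 1.223 / 2 = 0.6115 mol
m(Zn) = 0.6115 × 65.38 = 40.0 g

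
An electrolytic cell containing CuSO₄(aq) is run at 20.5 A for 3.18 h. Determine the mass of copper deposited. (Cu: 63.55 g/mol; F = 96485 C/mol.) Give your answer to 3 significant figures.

Charge passed = 20.5 × 11448 = 2.347×10^5 C
n(e⁻) = 2.347×10^5 / 96485 = 2.433 mol
Cu²⁺ + 2e⁻ → Cu, so n(Cu) = 2.433 / 2 = 1.217 mol
m = 1.217 × 63.55 = 77.3 g

77.3 g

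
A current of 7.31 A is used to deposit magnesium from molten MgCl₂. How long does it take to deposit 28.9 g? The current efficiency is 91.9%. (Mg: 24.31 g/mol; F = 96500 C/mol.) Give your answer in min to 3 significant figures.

n(Mg) = 28.9 / 24.31 = 1.189 mol
Mg²⁺ + 2e⁻ → Mg, so n(e⁻) = 2 × 1.189 = 2.378 mol
Q = 2.378 × 96500 / 0.919 = 2.497×10^5 C
t = Q / I = 2.497×10^5 / 7.31 = 34160 s = 569 min

569 min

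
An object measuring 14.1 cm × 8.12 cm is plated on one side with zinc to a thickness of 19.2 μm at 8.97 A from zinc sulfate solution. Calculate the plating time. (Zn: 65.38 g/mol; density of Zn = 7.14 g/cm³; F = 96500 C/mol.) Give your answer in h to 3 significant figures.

0.143 h

Plated area = 14.1 × 8.12 = 114.5 cm²
Volume = 114.5 × 19.2×10⁻⁴ cm = 0.2198 cm³
m(Zn) = 0.2198 × 7.14 = 1.569 g
n(Zn) = 1.569 / 65.38 = 0.02400 mol; n(e⁻) = 2 × 0.02400 = 0.04800 mol
Q = 0.04800 × 96500 = 4632 C
t = 4632 / 8.97 = 516.4 s = 0.143 h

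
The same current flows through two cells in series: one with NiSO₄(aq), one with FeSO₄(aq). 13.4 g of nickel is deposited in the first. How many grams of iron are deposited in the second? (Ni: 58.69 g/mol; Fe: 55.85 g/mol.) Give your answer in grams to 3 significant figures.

n(Ni) = 13.4 / 58.69 = 0.2283 mol
Ni²⁺ + 2e⁻ → Ni, so n(e⁻) = 2 × 0.2283 = 0.4566 mol
Same current for the same time ⇒ same n(e⁻) = 0.4566 mol in both cells.
Fe²⁺ + 2e⁻ → Fe, so n(Fe) = 0.4566 / 2 = 0.2283 mol
m(Fe) = 0.2283 × 55.85 = 12.8 g

12.8 g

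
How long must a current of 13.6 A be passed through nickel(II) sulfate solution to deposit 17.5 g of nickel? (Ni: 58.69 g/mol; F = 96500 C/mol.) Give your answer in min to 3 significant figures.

70.5 min

n(Ni) = 17.5 / 58.69 = 0.2982 mol
Ni²⁺ + 2e⁻ → Ni, so n(e⁻) = 2 × 0.2982 = 0.5964 mol
Q = 0.5964 × 96500 = 57550 C
t = Q / I = 57550 / 13.6 = 4232 s = 70.5 min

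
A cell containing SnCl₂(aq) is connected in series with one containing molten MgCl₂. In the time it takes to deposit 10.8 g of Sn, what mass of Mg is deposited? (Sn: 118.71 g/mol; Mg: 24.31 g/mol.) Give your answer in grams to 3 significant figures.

n(Sn) = 10.8 / 118.71 = 0.09098 mol
Sn²⁺ + 2e⁻ → Sn, so n(e⁻) = 2 × 0.09098 = 0.1820 mol
Since the cells are in series, n(e⁻) in the Mg cell is also 0.1820 mol.
Mg²⁺ + 2e⁻ → Mg, so n(Mg) = 0.1820 / 2 = 0.09100 mol
m(Mg) = 0.09100 × 24.31 = 2.21 g

2.21 g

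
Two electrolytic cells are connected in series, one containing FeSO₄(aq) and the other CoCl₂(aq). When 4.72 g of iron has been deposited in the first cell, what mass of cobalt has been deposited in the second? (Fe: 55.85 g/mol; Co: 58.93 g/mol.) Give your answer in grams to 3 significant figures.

4.98 g

n(Fe) = 4.72 / 55.85 = 0.08451 mol
Fe²⁺ + 2e⁻ → Fe, so n(e⁻) = 2 × 0.08451 = 0.1690 mol
The cells are in series, so the same charge (and hence the same n(e⁻) = 0.1690 mol) passes through both.
Co²⁺ + 2e⁻ → Co, so n(Co) = 0.1690 / 2 = 0.08450 mol
m(Co) = 0.08450 × 58.93 = 4.98 g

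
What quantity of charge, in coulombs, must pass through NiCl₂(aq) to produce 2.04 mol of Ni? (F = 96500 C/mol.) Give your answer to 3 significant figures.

3.94×10^5 C

Ni²⁺ + 2e⁻ → Ni, so n(e⁻) = 2 × 2.04 = 4.080 mol
Q = 4.080 × 96500 = 3.937×10^5 C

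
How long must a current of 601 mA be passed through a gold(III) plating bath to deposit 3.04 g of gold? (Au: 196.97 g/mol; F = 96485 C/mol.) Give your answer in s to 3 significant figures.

n(Au) = 3.04 / 196.97 = 0.01543 mol
Au³⁺ + 3e⁻ → Au, so n(e⁻) = 3 × 0.01543 = 0.04629 mol
Q = 0.04629 × 96485 = 4466 C
t = Q / I = 4466 / 0.601 = 7431 s

7430 s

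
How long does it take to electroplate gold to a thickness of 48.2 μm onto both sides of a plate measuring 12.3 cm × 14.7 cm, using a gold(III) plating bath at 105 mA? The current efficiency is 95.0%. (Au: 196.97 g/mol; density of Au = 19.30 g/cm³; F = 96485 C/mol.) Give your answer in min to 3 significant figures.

Plated area = 2 × 12.3 × 14.7 = 361.6 cm²
Volume = 361.6 × 48.2×10⁻⁴ cm = 1.743 cm³
m(Au) = 1.743 × 19.30 = 33.64 g
n(Au) = 33.64 / 196.97 = 0.1708 mol; n(e⁻) = 3 × 0.1708 = 0.5124 mol
Q = 0.5124 × 96485 / 0.950 = 52040 C
t = 52040 / 0.105 = 4.956×10^5 s = 8260 min

8260 min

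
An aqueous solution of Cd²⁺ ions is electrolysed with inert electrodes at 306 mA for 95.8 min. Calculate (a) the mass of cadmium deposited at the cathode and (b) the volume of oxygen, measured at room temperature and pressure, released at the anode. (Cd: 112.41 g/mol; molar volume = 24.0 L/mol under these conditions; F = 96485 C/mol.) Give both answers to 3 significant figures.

1.02 g Cd; 0.109 L O₂

Q = 0.306 × 5748 = 1759 C; n(e⁻) = 1759 / 96485 = 0.01823 mol
Cathode: Cd²⁺ + 2e⁻ → Cd → n(Cd) = 0.01823/2 = 0.009115 mol → 1.02 g
Anode: 2H₂O → O₂ + 4H⁺ + 4e⁻ → n(O₂) = 0.01823/4 = 0.004558 mol → 0.109 L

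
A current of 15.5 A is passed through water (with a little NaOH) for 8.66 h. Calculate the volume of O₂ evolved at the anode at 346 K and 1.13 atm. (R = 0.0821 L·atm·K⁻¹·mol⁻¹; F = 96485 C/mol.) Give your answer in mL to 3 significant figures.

31500 mL

Q = It = 15.5 × 31176 = 4.832×10^5 C
Moles of electrons = 4.832×10^5 / 96485 = 5.008 mol
2H₂O → O₂ + 4H⁺ + 4e⁻, so n(O₂) = 5.008 / 4 = 1.252 mol
V = nRT/P = 1.252 × 0.0821 × 346 / 1.13 = 31.47 L
= 31500 mL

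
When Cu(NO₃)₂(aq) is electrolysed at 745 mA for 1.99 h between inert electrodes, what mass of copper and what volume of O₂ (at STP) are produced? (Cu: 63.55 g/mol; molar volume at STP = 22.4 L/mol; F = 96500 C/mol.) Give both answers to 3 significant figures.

Q = 0.745 × 7164 = 5337 C; n(e⁻) = 5337 / 96500 = 0.05531 mol
Cathode: Cu²⁺ + 2e⁻ → Cu → n(Cu) = 0.05531/2 = 0.02766 mol → 1.76 g
Anode: 2H₂O → O₂ + 4H⁺ + 4e⁻ → n(O₂) = 0.05531/4 = 0.01383 mol → 0.310 L

1.76 g Cu; 0.310 L O₂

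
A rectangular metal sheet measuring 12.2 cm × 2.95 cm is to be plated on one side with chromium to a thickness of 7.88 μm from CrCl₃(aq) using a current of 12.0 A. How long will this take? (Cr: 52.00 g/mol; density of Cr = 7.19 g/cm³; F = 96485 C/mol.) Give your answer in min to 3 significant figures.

Plated area = 12.2 × 2.95 = 35.99 cm²
Volume = 35.99 × 7.88×10⁻⁴ cm = 0.02836 cm³
m(Cr) = 0.02836 × 7.19 = 0.2039 g
n(Cr) = 0.2039 / 52.00 = 0.003921 mol; n(e⁻) = 3 × 0.003921 = 0.01176 mol
Q = 0.01176 × 96485 = 1135 C
t = 1135 / 12.0 = 94.58 s = 1.58 min

1.58 min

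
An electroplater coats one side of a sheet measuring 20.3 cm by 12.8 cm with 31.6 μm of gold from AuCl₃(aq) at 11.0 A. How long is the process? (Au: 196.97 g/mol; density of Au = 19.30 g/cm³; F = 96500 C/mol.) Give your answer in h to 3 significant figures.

Plated area = 20.3 × 12.8 = 259.8 cm²
Volume = 259.8 × 31.6×10⁻⁴ cm = 0.8210 cm³
m(Au) = 0.8210 × 19.30 = 15.85 g
n(Au) = 15.85 / 196.97 = 0.08047 mol; n(e⁻) = 3 × 0.08047 = 0.2414 mol
Q = 0.2414 × 96500 = 23300 C
t = 23300 / 11.0 = 2118 s = 0.588 h

0.588 h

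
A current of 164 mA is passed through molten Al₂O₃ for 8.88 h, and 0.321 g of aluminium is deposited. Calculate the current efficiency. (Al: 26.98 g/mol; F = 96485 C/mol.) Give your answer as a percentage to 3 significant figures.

65.7%

Q = 0.164 × 31968 = 5243 C
n(e⁻) = 5243 / 96485 = 0.05434 mol
Al³⁺ + 3e⁻ → Al, so theoretical n(Al) = 0.01811 mol → 0.4886 g
Efficiency = 0.321 / 0.4886 = 0.6570 = 65.7%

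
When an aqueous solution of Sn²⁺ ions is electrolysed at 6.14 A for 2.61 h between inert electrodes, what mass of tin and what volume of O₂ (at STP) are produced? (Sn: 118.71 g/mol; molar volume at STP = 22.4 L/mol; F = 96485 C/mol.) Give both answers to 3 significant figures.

Q = 6.14 × 9396 = 57690 C; n(e⁻) = 57690 / 96485 = 0.5979 mol
Cathode: Sn²⁺ + 2e⁻ → Sn → n(Sn) = 0.5979/2 = 0.2990 mol → 35.5 g
Anode: 2H₂O → O₂ + 4H⁺ + 4e⁻ → n(O₂) = 0.5979/4 = 0.1495 mol → 3.35 L

35.5 g Sn; 3.35 L O₂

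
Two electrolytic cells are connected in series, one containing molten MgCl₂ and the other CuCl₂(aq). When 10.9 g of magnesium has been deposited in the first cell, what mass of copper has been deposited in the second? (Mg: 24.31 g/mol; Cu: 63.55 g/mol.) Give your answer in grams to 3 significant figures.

28.5 g

n(Mg) = 10.9 / 24.31 = 0.4484 mol
Mg²⁺ + 2e⁻ → Mg, so n(e⁻) = 2 × 0.4484 = 0.8968 mol
Same current for the same time ⇒ same n(e⁻) = 0.8968 mol in both cells.
Cu²⁺ + 2e⁻ → Cu, so n(Cu) = 0.8968 / 2 = 0.4484 mol
m(Cu) = 0.4484 × 63.55 = 28.5 g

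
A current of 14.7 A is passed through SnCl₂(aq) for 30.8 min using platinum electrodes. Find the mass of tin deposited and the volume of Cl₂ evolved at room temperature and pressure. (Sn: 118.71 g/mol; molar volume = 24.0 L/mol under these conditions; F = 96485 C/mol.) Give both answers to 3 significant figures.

16.7 g Sn; 3.38 L Cl₂

Q = 14.7 × 1848 = 27170 C; n(e⁻) = 27170 / 96485 = 0.2816 mol
Cathode: Sn²⁺ + 2e⁻ → Sn → n(Sn) = 0.2816/2 = 0.1408 mol → 16.7 g
Anode: 2Cl⁻ → Cl₂ + 2e⁻ → n(Cl₂) = 0.2816/2 = 0.1408 mol → 3.38 L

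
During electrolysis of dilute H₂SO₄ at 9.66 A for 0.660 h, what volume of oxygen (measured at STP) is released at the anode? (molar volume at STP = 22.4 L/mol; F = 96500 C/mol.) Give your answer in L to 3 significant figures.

1.33 L

Charge passed = 9.66 × 2376 = 22950 C
n(e⁻) = 22950 / 96500 = 0.2378 mol
2H₂O → O₂ + 4H⁺ + 4e⁻, so n(O₂) = 0.2378 / 4 = 0.05945 mol
V = 0.05945 × 22.4 = 1.332 L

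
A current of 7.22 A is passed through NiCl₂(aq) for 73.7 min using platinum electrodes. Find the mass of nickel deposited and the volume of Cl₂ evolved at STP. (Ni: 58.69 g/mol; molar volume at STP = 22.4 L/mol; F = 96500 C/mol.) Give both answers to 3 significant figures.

Q = 7.22 × 4422 = 31930 C; n(e⁻) = 31930 / 96500 = 0.3309 mol
Cathode: Ni²⁺ + 2e⁻ → Ni → n(Ni) = 0.3309/2 = 0.1655 mol → 9.71 g
Anode: 2Cl⁻ → Cl₂ + 2e⁻ → n(Cl₂) = 0.3309/2 = 0.1655 mol → 3.71 L

9.71 g Ni; 3.71 L Cl₂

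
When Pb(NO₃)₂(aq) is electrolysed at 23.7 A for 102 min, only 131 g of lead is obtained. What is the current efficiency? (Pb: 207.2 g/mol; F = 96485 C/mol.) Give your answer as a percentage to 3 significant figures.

84.1%

Q = 23.7 × 6120 = 1.450×10^5 C
n(e⁻) = 1.450×10^5 / 96485 = 1.503 mol
Pb²⁺ + 2e⁻ → Pb, so theoretical n(Pb) = 0.7515 mol → 155.7 g
Efficiency = 131 / 155.7 = 0.8414 = 84.1%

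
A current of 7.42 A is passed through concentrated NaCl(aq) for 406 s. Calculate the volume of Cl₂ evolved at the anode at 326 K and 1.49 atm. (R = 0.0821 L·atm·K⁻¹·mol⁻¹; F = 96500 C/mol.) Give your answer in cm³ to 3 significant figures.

Charge passed = 7.42 × 406 = 3013 C
Moles of electrons = 3013 / 96500 = 0.03122 mol
2Cl⁻ → Cl₂ + 2e⁻, so n(Cl₂) = 0.03122 / 2 = 0.01561 mol
V = nRT/P = 0.01561 × 0.0821 × 326 / 1.49 = 0.2804 L
= 280 cm³

280 cm³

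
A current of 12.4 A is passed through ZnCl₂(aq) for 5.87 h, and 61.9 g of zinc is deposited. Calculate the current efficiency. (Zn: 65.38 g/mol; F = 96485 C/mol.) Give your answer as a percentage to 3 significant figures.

Q = 12.4 × 21132 = 2.620×10^5 C
n(e⁻) = 2.620×10^5 / 96485 = 2.715 mol
Zn²⁺ + 2e⁻ → Zn, so theoretical n(Zn) = 1.358 mol → 88.79 g
Efficiency = 61.9 / 88.79 = 0.6972 = 69.7%

69.7%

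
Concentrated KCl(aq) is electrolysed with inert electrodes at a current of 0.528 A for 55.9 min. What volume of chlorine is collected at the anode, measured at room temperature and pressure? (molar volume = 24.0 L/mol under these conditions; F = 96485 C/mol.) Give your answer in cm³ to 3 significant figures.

Charge passed = 0.528 × 3354 = 1771 C
Moles of electrons = 1771 / 96485 = 0.01836 mol
2Cl⁻ → Cl₂ + 2e⁻, so n(Cl₂) = 0.01836 / 2 = 0.009180 mol
V = 0.009180 × 24.0 = 0.2203 L
= 220 cm³

220 cm³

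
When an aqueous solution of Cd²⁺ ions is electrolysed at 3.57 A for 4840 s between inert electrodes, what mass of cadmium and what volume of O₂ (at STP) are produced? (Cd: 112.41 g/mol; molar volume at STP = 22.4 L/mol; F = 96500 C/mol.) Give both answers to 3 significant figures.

10.1 g Cd; 1.00 L O₂

Q = 3.57 × 4840 = 17280 C; n(e⁻) = 17280 / 96500 = 0.1791 mol
Cathode: Cd²⁺ + 2e⁻ → Cd → n(Cd) = 0.1791/2 = 0.08955 mol → 10.1 g
Anode: 2H₂O → O₂ + 4H⁺ + 4e⁻ → n(O₂) = 0.1791/4 = 0.04478 mol → 1.00 L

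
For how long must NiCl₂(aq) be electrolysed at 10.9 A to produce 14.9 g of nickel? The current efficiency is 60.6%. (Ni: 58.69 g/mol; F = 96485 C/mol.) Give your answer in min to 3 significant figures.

n(Ni) = 14.9 / 58.69 = 0.2539 mol
Ni²⁺ + 2e⁻ → Ni, so n(e⁻) = 2 × 0.2539 = 0.5078 mol
Q = 0.5078 × 96485 / 0.606 = 80850 C
t = Q / I = 80850 / 10.9 = 7417 s = 124 min

124 min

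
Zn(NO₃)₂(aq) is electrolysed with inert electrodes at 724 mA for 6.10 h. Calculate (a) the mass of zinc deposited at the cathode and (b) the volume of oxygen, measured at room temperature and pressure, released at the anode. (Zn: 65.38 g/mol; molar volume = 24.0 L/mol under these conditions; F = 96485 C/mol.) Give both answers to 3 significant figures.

Q = 0.724 × 21960 = 15900 C; n(e⁻) = 15900 / 96485 = 0.1648 mol
Cathode: Zn²⁺ + 2e⁻ → Zn → n(Zn) = 0.1648/2 = 0.08240 mol → 5.39 g
Anode: 2H₂O → O₂ + 4H⁺ + 4e⁻ → n(O₂) = 0.1648/4 = 0.04120 mol → 0.989 L

5.39 g Zn; 0.989 L O₂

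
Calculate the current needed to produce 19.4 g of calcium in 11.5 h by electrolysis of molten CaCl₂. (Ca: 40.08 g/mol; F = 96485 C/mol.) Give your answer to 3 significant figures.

n(Ca) = 19.4 / 40.08 = 0.4840 mol
Ca²⁺ + 2e⁻ → Ca, so n(e⁻) = 2 × 0.4840 = 0.9680 mol
Q = 0.9680 × 96485 = 93400 C
I = Q / t = 93400 / 41400 s = 2.26 A

2.26 A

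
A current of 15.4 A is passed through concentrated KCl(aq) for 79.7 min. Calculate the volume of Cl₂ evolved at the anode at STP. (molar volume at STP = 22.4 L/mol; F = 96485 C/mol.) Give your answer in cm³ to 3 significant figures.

Charge passed = 15.4 × 4782 = 73640 C
Moles of electrons = 73640 / 96485 = 0.7632 mol
2Cl⁻ → Cl₂ + 2e⁻, so n(Cl₂) = 0.7632 / 2 = 0.3816 mol
V = 0.3816 × 22.4 = 8.548 L
= 8550 cm³

8550 cm³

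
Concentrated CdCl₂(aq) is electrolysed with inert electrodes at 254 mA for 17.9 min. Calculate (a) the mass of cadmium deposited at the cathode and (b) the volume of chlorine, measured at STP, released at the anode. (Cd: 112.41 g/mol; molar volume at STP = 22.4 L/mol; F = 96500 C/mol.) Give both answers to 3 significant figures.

Q = 0.254 × 1074 = 272.8 C; n(e⁻) = 272.8 / 96500 = 0.002827 mol
Cathode: Cd²⁺ + 2e⁻ → Cd → n(Cd) = 0.002827/2 = 0.001414 mol → 0.159 g
Anode: 2Cl⁻ → Cl₂ + 2e⁻ → n(Cl₂) = 0.002827/2 = 0.001414 mol → 0.0317 L

0.159 g Cd; 0.0317 L Cl₂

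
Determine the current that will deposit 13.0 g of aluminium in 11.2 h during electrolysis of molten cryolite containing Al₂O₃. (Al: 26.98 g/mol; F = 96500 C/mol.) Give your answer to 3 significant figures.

3.46 A

n(Al) = 13.0 / 26.98 = 0.4818 mol
Al³⁺ + 3e⁻ → Al, so n(e⁻) = 3 × 0.4818 = 1.445 mol
Q = 1.445 × 96500 = 1.394×10^5 C
I = Q / t = 1.394×10^5 / 40320 s = 3.46 A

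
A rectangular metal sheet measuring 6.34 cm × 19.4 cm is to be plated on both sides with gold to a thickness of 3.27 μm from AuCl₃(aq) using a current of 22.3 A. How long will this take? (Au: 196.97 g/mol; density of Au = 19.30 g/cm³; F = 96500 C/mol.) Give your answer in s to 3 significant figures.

102 s

Plated area = 2 × 6.34 × 19.4 = 246.0 cm²
Volume = 246.0 × 3.27×10⁻⁴ cm = 0.08044 cm³
m(Au) = 0.08044 × 19.30 = 1.552 g
n(Au) = 1.552 / 196.97 = 0.007879 mol; n(e⁻) = 3 × 0.007879 = 0.02364 mol
Q = 0.02364 × 96500 = 2281 C
t = 2281 / 22.3 = 102.3 s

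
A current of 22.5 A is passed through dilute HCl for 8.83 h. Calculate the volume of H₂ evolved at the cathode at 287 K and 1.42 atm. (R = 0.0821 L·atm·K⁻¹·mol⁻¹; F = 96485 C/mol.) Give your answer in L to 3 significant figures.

61.5 L

Charge passed = 22.5 × 31788 = 7.152×10^5 C
Moles of electrons = 7.152×10^5 / 96485 = 7.413 mol
2H⁺ + 2e⁻ → H₂, so n(H₂) = 7.413 / 2 = 3.707 mol
V = nRT/P = 3.707 × 0.0821 × 287 / 1.42 = 61.51 L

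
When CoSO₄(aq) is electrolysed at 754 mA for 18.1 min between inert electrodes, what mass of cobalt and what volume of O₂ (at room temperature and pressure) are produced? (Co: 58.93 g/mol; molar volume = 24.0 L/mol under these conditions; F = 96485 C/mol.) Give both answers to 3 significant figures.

0.250 g Co; 0.0509 L O₂

Q = 0.754 × 1086 = 818.8 C; n(e⁻) = 818.8 / 96485 = 0.008486 mol
Cathode: Co²⁺ + 2e⁻ → Co → n(Co) = 0.008486/2 = 0.004243 mol → 0.250 g
Anode: 2H₂O → O₂ + 4H⁺ + 4e⁻ → n(O₂) = 0.008486/4 = 0.002122 mol → 0.0509 L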